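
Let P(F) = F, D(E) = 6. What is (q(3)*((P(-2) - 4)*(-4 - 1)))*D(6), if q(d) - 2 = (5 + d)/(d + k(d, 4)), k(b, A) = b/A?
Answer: 744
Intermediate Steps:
q(d) = 2 + 4*(5 + d)/(5*d) (q(d) = 2 + (5 + d)/(d + d/4) = 2 + (5 + d)/((5*d/4)) = 2 + (5 + d)*(4/(5*d)) = 2 + 4*(5 + d)/(5*d))
(q(3)*((P(-2) - 4)*(-4 - 1)))*D(6) = ((14/5 + 4/3)*((-2 - 4)*(-4 - 1)))*6 = ((14/5 + 4*(1/3))*(-6*(-5)))*6 = ((14/5 + 4/3)*30)*6 = ((62/15)*30)*6 = 124*6 = 744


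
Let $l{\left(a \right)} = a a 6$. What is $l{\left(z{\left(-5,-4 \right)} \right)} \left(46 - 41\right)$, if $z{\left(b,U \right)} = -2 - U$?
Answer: $120$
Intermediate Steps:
$l{\left(a \right)} = 6 a^{2}$ ($l{\left(a \right)} = a^{2} \cdot 6 = 6 a^{2}$)
$l{\left(z{\left(-5,-4 \right)} \right)} \left(46 - 41\right) = 6 \left(-2 - -4\right)^{2} \left(46 - 41\right) = 6 \left(-2 + 4\right)^{2} \cdot 5 = 6 \cdot 2^{2} \cdot 5 = 6 \cdot 4 \cdot 5 = 24 \cdot 5 = 120$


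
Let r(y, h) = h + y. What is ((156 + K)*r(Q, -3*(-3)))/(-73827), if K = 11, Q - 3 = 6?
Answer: -334/8203 ≈ -0.040717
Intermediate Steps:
Q = 9 (Q = 3 + 6 = 9)
((156 + K)*r(Q, -3*(-3)))/(-73827) = ((156 + 11)*(-3*(-3) + 9))/(-73827) = (167*(9 + 9))*(-1/73827) = (167*18)*(-1/73827) = 3006*(-1/73827) = -334/8203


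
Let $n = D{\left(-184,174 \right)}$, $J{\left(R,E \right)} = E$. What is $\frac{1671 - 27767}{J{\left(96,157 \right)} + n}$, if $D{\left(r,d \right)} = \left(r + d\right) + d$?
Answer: $- \frac{26096}{321} \approx -81.296$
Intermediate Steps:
$D{\left(r,d \right)} = r + 2 d$ ($D{\left(r,d \right)} = \left(d + r\right) + d = r + 2 d$)
$n = 164$ ($n = -184 + 2 \cdot 174 = -184 + 348 = 164$)
$\frac{1671 - 27767}{J{\left(96,157 \right)} + n} = \frac{1671 - 27767}{157 + 164} = - \frac{26096}{321}$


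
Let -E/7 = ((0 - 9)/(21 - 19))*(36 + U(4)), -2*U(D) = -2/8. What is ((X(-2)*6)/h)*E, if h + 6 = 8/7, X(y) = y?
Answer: 22491/8 ≈ 2811.4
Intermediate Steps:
U(D) = ⅛ (U(D) = -(-1)/8 = -½*(-¼) = ⅛)
h = -34/7 (h = -6 + 8/7 = -34/7 ≈ -4.8571)
E = 18207/16 (E = -7*(0 - 9)/(21 - 19)*(36 + ⅛) = -7*(-9/2)*289/8 = -7*(-9*½)*289/8 = -(-63)*289/(2*8) = -7*(-2601/16) = 18207/16 ≈ 1137.9)
((X(-2)*6)/h)*E = ((-2*6)/(-34/7))*(18207/16) = -12*(-7/34)*(18207/16) = (42/17)*(18207/16) = 22491/8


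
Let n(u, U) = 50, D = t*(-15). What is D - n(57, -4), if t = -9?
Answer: 85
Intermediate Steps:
D = 135 (D = -9*(-15) = 135)
D - n(57, -4) = 135 - 1*50 = 135 - 50 = 85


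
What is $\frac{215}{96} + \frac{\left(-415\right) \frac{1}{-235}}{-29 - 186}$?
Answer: $\frac{2164607}{970080} \approx 2.2314$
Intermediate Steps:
$\frac{215}{96} + \frac{\left(-415\right) \frac{1}{-235}}{-29 - 186} = 215 \cdot \frac{1}{96} + \frac{\left(-415\right) \left(- \frac{1}{235}\right)}{-29 - 186} = \frac{215}{96} + \frac{83}{47 \left(-215\right)} = \frac{215}{96} + \frac{83}{47} \left(- \frac{1}{215}\right) = \frac{215}{96} - \frac{83}{10105} = \frac{2164607}{970080}$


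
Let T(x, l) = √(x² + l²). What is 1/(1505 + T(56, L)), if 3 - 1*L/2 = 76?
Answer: 1505/2240573 - 2*√6113/2240573 ≈ 0.00060191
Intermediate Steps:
L = -146 (L = 6 - 2*76 = 6 - 152 = -146)
T(x, l) = √(l² + x²)
1/(1505 + T(56, L)) = 1/(1505 + √((-146)² + 56²)) = 1/(1505 + √(21316 + 3136)) = 1/(1505 + √24452) = 1/(1505 + 2*√6113)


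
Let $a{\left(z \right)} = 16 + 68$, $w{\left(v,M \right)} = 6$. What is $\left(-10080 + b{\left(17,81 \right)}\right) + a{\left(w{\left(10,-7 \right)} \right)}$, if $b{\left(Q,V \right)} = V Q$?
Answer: $-8619$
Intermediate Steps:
$b{\left(Q,V \right)} = Q V$
$a{\left(z \right)} = 84$
$\left(-10080 + b{\left(17,81 \right)}\right) + a{\left(w{\left(10,-7 \right)} \right)} = \left(-10080 + 17 \cdot 81\right) + 84 = \left(-10080 + 1377\right) + 84 = -8703 + 84 = -8619$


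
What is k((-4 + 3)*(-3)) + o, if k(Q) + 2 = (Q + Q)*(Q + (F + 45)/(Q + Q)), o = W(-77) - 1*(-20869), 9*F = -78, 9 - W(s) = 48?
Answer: 62647/3 ≈ 20882.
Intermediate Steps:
W(s) = -39 (W(s) = 9 - 1*48 = 9 - 48 = -39)
F = -26/3 (F = (⅑)*(-78) = -26/3 ≈ -8.6667)
o = 20830 (o = -39 - 1*(-20869) = -39 + 20869 = 20830)
k(Q) = -2 + 2*Q*(Q + 109/(6*Q)) (k(Q) = -2 + (Q + Q)*(Q + (-26/3 + 45)/(Q + Q)) = -2 + (2*Q)*(Q + 109/(3*((2*Q)))) = -2 + (2*Q)*(Q + 109*(1/(2*Q))/3) = -2 + (2*Q)*(Q + 109/(6*Q)) = -2 + 2*Q*(Q + 109/(6*Q)))
k((-4 + 3)*(-3)) + o = (103/3 + 2*((-4 + 3)*(-3))²) + 20830 = (103/3 + 2*(-1*(-3))²) + 20830 = (103/3 + 2*3²) + 20830 = (103/3 + 2*9) + 20830 = (103/3 + 18) + 20830 = 157/3 + 20830 = 62647/3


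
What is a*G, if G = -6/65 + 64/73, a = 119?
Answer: 442918/4745 ≈ 93.344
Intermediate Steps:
G = 3722/4745 (G = -6*1/65 + 64*(1/73) = -6/65 + 64/73 = 3722/4745 ≈ 0.78440)
a*G = 119*(3722/4745) = 442918/4745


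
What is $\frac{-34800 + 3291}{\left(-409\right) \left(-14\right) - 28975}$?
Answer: $\frac{31509}{23249} \approx 1.3553$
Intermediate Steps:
$\frac{-34800 + 3291}{\left(-409\right) \left(-14\right) - 28975} = - \frac{31509}{5726 - 28975} = - \frac{31509}{-23249} = \left(-31509\right) \left(- \frac{1}{23249}\right) = \frac{31509}{23249}$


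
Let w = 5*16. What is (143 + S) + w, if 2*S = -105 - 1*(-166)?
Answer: 507/2 ≈ 253.50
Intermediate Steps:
w = 80
S = 61/2 (S = (-105 - 1*(-166))/2 = (-105 + 166)/2 = (1/2)*61 = 61/2 ≈ 30.500)
(143 + S) + w = (143 + 61/2) + 80 = 347/2 + 80 = 507/2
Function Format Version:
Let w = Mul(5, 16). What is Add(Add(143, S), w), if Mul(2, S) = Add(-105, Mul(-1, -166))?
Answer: Rational(507, 2) ≈ 253.50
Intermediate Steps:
w = 80
S = Rational(61, 2) (S = Mul(Rational(1, 2), Add(-105, Mul(-1, -166))) = Mul(Rational(1, 2), Add(-105, 166)) = Mul(Rational(1, 2), 61) = Rational(61, 2) ≈ 30.500)
Add(Add(143, S), w) = Add(Add(143, Rational(61, 2)), 80) = Add(Rational(347, 2), 80) = Rational(507, 2)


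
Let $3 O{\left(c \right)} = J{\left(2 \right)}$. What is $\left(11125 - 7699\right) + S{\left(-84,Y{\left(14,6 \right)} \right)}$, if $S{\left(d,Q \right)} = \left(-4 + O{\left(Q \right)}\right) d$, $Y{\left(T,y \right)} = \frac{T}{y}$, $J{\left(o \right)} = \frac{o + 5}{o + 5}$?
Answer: $3734$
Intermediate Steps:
$J{\left(o \right)} = 1$ ($J{\left(o \right)} = \frac{5 + o}{5 + o} = 1$)
$O{\left(c \right)} = \frac{1}{3}$ ($O{\left(c \right)} = \frac{1}{3} \cdot 1 = \frac{1}{3}$)
$S{\left(d,Q \right)} = - \frac{11 d}{3}$ ($S{\left(d,Q \right)} = \left(-4 + \frac{1}{3}\right) d = - \frac{11 d}{3}$)
$\left(11125 - 7699\right) + S{\left(-84,Y{\left(14,6 \right)} \right)} = \left(11125 - 7699\right) - -308 = 3426 + 308 = 3734$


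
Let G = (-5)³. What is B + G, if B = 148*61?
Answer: 8903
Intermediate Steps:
G = -125
B = 9028
B + G = 9028 - 125 = 8903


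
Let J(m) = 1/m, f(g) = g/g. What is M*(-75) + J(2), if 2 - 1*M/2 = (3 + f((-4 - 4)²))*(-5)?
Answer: -6599/2 ≈ -3299.5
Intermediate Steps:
f(g) = 1
M = 44 (M = 4 - 2*(3 + 1)*(-5) = 4 - 8*(-5) = 4 - 2*(-20) = 4 + 40 = 44)
M*(-75) + J(2) = 44*(-75) + 1/2 = -3300 + ½ = -6599/2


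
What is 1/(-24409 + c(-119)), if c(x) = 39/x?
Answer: -119/2904710 ≈ -4.0968e-5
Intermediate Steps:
1/(-24409 + c(-119)) = 1/(-24409 + 39/(-119)) = 1/(-24409 + 39*(-1/119)) = 1/(-24409 - 39/119) = 1/(-2904710/119) = -119/2904710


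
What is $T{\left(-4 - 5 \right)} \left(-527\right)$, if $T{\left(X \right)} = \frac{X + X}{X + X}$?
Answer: $-527$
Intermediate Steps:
$T{\left(X \right)} = 1$ ($T{\left(X \right)} = \frac{2 X}{2 X} = 2 X \frac{1}{2 X} = 1$)
$T{\left(-4 - 5 \right)} \left(-527\right) = 1 \left(-527\right) = -527$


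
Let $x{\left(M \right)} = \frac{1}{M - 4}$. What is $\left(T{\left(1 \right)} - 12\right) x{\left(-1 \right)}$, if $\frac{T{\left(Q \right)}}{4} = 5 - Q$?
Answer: $- \frac{4}{5} \approx -0.8$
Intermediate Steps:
$x{\left(M \right)} = \frac{1}{-4 + M}$
$T{\left(Q \right)} = 20 - 4 Q$ ($T{\left(Q \right)} = 4 \left(5 - Q\right) = 20 - 4 Q$)
$\left(T{\left(1 \right)} - 12\right) x{\left(-1 \right)} = \frac{\left(20 - 4\right) - 12}{-4 - 1} = \frac{\left(20 - 4\right) - 12}{-5} = \left(16 - 12\right) \left(- \frac{1}{5}\right) = 4 \left(- \frac{1}{5}\right) = - \frac{4}{5}$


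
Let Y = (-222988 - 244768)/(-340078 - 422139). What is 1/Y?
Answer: 762217/467756 ≈ 1.6295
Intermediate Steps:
Y = 467756/762217 (Y = -467756/(-762217) = -467756*(-1/762217) = 467756/762217 ≈ 0.61368)
1/Y = 1/(467756/762217) = 762217/467756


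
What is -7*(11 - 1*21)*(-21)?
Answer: -1470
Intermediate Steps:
-7*(11 - 1*21)*(-21) = -7*(11 - 21)*(-21) = -7*(-10)*(-21) = 70*(-21) = -1470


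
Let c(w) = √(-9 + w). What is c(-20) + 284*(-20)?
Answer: -5680 + I*√29 ≈ -5680.0 + 5.3852*I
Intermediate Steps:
c(-20) + 284*(-20) = √(-9 - 20) + 284*(-20) = √(-29) - 5680 = I*√29 - 5680 = -5680 + I*√29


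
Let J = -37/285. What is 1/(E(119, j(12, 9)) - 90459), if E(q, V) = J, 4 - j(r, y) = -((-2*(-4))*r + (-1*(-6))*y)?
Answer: -285/25780852 ≈ -1.1055e-5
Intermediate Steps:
J = -37/285 (J = -37*1/285 = -37/285 ≈ -0.12982)
j(r, y) = 4 + 6*y + 8*r (j(r, y) = 4 - (-1)*((-2*(-4))*r + (-1*(-6))*y) = 4 - (-1)*(8*r + 6*y) = 4 - (-1)*(6*y + 8*r) = 4 - (-8*r - 6*y) = 4 + (6*y + 8*r) = 4 + 6*y + 8*r)
E(q, V) = -37/285
1/(E(119, j(12, 9)) - 90459) = 1/(-37/285 - 90459) = 1/(-25780852/285) = -285/25780852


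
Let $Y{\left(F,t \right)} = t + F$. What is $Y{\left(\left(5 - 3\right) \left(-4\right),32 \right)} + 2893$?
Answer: $2917$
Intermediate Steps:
$Y{\left(F,t \right)} = F + t$
$Y{\left(\left(5 - 3\right) \left(-4\right),32 \right)} + 2893 = \left(\left(5 - 3\right) \left(-4\right) + 32\right) + 2893 = \left(2 \left(-4\right) + 32\right) + 2893 = \left(-8 + 32\right) + 2893 = 24 + 2893 = 2917$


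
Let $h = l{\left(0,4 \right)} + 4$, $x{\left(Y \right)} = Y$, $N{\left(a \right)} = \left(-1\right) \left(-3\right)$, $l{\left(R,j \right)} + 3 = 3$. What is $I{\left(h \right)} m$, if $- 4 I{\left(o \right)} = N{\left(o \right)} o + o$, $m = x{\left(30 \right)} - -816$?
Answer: $-3384$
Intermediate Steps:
$l{\left(R,j \right)} = 0$ ($l{\left(R,j \right)} = -3 + 3 = 0$)
$N{\left(a \right)} = 3$
$h = 4$ ($h = 0 + 4 = 4$)
$m = 846$ ($m = 30 - -816 = 30 + 816 = 846$)
$I{\left(o \right)} = - o$ ($I{\left(o \right)} = - \frac{3 o + o}{4} = - \frac{4 o}{4} = - o$)
$I{\left(h \right)} m = \left(-1\right) 4 \cdot 846 = \left(-4\right) 846 = -3384$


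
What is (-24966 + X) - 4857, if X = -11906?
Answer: -41729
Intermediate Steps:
(-24966 + X) - 4857 = (-24966 - 11906) - 4857 = -36872 - 4857 = -41729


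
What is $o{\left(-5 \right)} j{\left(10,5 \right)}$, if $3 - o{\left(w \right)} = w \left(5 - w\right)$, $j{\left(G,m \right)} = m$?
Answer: $265$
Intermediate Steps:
$o{\left(w \right)} = 3 - w \left(5 - w\right)$
$o{\left(-5 \right)} j{\left(10,5 \right)} = \left(3 + \left(-5\right)^{2} - -25\right) 5 = \left(3 + 25 + 25\right) 5 = 53 \cdot 5 = 265$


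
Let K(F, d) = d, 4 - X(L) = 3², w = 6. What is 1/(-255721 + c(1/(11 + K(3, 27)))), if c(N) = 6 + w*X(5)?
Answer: -1/255745 ≈ -3.9101e-6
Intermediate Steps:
X(L) = -5 (X(L) = 4 - 1*3² = 4 - 1*9 = 4 - 9 = -5)
c(N) = -24 (c(N) = 6 + 6*(-5) = 6 - 30 = -24)
1/(-255721 + c(1/(11 + K(3, 27)))) = 1/(-255721 - 24) = 1/(-255745) = -1/255745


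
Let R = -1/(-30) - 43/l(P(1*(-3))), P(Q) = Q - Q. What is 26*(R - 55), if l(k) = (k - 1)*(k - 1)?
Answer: -38207/15 ≈ -2547.1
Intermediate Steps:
P(Q) = 0
l(k) = (-1 + k)**2 (l(k) = (-1 + k)*(-1 + k) = (-1 + k)**2)
R = -1289/30 (R = -1/(-30) - 43/(-1 + 0)**2 = -1*(-1/30) - 43/((-1)**2) = 1/30 - 43/1 = 1/30 - 43*1 = 1/30 - 43 = -1289/30 ≈ -42.967)
26*(R - 55) = 26*(-1289/30 - 55) = 26*(-2939/30) = -38207/15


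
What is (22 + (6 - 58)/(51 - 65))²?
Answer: 32400/49 ≈ 661.22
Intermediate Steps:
(22 + (6 - 58)/(51 - 65))² = (22 - 52/(-14))² = (22 - 52*(-1/14))² = (22 + 26/7)² = (180/7)² = 32400/49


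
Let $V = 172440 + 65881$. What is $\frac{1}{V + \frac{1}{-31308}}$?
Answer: $\frac{31308}{7461353867} \approx 4.196 \cdot 10^{-6}$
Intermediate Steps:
$V = 238321$
$\frac{1}{V + \frac{1}{-31308}} = \frac{1}{238321 + \frac{1}{-31308}} = \frac{1}{238321 - \frac{1}{31308}} = \frac{1}{\frac{7461353867}{31308}} = \frac{31308}{7461353867}$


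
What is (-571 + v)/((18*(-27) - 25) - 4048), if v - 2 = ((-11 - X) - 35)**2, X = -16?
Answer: -331/4559 ≈ -0.072604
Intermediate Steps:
v = 902 (v = 2 + ((-11 - 1*(-16)) - 35)**2 = 2 + ((-11 + 16) - 35)**2 = 2 + (5 - 35)**2 = 2 + (-30)**2 = 2 + 900 = 902)
(-571 + v)/((18*(-27) - 25) - 4048) = (-571 + 902)/((18*(-27) - 25) - 4048) = 331/((-486 - 25) - 4048) = 331/(-511 - 4048) = 331/(-4559) = 331*(-1/4559) = -331/4559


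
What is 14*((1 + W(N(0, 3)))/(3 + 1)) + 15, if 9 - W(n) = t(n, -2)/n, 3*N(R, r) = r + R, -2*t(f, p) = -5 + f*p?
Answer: 151/4 ≈ 37.750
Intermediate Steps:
t(f, p) = 5/2 - f*p/2 (t(f, p) = -(-5 + f*p)/2 = 5/2 - f*p/2)
N(R, r) = R/3 + r/3 (N(R, r) = (r + R)/3 = (R + r)/3 = R/3 + r/3)
W(n) = 9 - (5/2 + n)/n (W(n) = 9 - (5/2 - 1/2*n*(-2))/n = 9 - (5/2 + n)/n)
14*((1 + W(N(0, 3)))/(3 + 1)) + 15 = 14*((1 + (8 - 5/(2*((1/3)*0 + (1/3)*3))))/(3 + 1)) + 15 = 14*((1 + (8 - 5/(2*(0 + 1))))/4) + 15 = 14*((1 + (8 - 5/2/1))*(1/4)) + 15 = 14*((1 + (8 - 5/2*1))*(1/4)) + 15 = 14*((1 + (8 - 5/2))*(1/4)) + 15 = 14*((1 + 11/2)*(1/4)) + 15 = 14*((13/2)*(1/4)) + 15 = 14*(13/8) + 15 = 91/4 + 15 = 151/4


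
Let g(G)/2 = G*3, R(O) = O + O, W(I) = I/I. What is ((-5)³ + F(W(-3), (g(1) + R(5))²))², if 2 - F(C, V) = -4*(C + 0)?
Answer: 14161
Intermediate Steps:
W(I) = 1
R(O) = 2*O
g(G) = 6*G (g(G) = 2*(G*3) = 2*(3*G) = 6*G)
F(C, V) = 2 + 4*C (F(C, V) = 2 - (-4)*(C + 0) = 2 - (-4)*C = 2 + 4*C)
((-5)³ + F(W(-3), (g(1) + R(5))²))² = ((-5)³ + (2 + 4*1))² = (-125 + (2 + 4))² = (-125 + 6)² = (-119)² = 14161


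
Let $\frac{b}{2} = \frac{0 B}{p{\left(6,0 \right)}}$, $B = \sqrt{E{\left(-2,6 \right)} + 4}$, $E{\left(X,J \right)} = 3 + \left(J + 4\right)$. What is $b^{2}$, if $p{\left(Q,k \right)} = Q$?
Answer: $0$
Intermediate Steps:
$E{\left(X,J \right)} = 7 + J$ ($E{\left(X,J \right)} = 3 + \left(4 + J\right) = 7 + J$)
$B = \sqrt{17}$ ($B = \sqrt{\left(7 + 6\right) + 4} = \sqrt{13 + 4} = \sqrt{17} \approx 4.1231$)
$b = 0$ ($b = 2 \frac{0 \sqrt{17}}{6} = 2 \cdot 0 \cdot \frac{1}{6} = 2 \cdot 0 = 0$)
$b^{2} = 0^{2} = 0$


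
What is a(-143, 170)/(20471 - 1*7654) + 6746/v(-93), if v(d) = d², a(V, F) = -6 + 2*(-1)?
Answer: 86394290/110854233 ≈ 0.77935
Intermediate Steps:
a(V, F) = -8 (a(V, F) = -6 - 2 = -8)
a(-143, 170)/(20471 - 1*7654) + 6746/v(-93) = -8/(20471 - 1*7654) + 6746/((-93)²) = -8/(20471 - 7654) + 6746/8649 = -8/12817 + 6746*(1/8649) = -8*1/12817 + 6746/8649 = -8/12817 + 6746/8649 = 86394290/110854233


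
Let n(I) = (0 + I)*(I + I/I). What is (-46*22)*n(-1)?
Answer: 0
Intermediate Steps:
n(I) = I*(1 + I) (n(I) = I*(I + 1) = I*(1 + I))
(-46*22)*n(-1) = (-46*22)*(-(1 - 1)) = -(-1012)*0 = -1012*0 = 0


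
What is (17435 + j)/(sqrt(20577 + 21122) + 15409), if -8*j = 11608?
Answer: 123148728/118697791 - 55944*sqrt(851)/118697791 ≈ 1.0237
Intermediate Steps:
j = -1451 (j = -1/8*11608 = -1451)
(17435 + j)/(sqrt(20577 + 21122) + 15409) = (17435 - 1451)/(sqrt(20577 + 21122) + 15409) = 15984/(sqrt(41699) + 15409) = 15984/(7*sqrt(851) + 15409) = 15984/(15409 + 7*sqrt(851))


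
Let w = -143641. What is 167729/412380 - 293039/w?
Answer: 144936184109/59234675580 ≈ 2.4468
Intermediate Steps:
167729/412380 - 293039/w = 167729/412380 - 293039/(-143641) = 167729*(1/412380) - 293039*(-1/143641) = 167729/412380 + 293039/143641 = 144936184109/59234675580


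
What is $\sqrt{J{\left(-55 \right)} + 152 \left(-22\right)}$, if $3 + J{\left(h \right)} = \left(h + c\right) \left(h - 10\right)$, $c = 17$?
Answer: $i \sqrt{877} \approx 29.614 i$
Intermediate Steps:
$J{\left(h \right)} = -3 + \left(-10 + h\right) \left(17 + h\right)$ ($J{\left(h \right)} = -3 + \left(h + 17\right) \left(h - 10\right) = -3 + \left(17 + h\right) \left(-10 + h\right) = -3 + \left(-10 + h\right) \left(17 + h\right)$)
$\sqrt{J{\left(-55 \right)} + 152 \left(-22\right)} = \sqrt{\left(-173 + \left(-55\right)^{2} + 7 \left(-55\right)\right) + 152 \left(-22\right)} = \sqrt{\left(-173 + 3025 - 385\right) - 3344} = \sqrt{2467 - 3344} = \sqrt{-877} = i \sqrt{877}$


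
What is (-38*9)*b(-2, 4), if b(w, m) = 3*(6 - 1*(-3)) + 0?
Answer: -9234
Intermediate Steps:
b(w, m) = 27 (b(w, m) = 3*(6 + 3) + 0 = 3*9 + 0 = 27 + 0 = 27)
(-38*9)*b(-2, 4) = -38*9*27 = -342*27 = -9234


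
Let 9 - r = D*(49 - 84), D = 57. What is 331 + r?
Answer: 2335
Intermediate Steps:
r = 2004 (r = 9 - 57*(49 - 84) = 9 - 57*(-35) = 9 - 1*(-1995) = 9 + 1995 = 2004)
331 + r = 331 + 2004 = 2335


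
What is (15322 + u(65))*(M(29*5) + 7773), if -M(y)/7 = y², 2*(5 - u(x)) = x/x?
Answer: -2136544753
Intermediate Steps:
u(x) = 9/2 (u(x) = 5 - x/(2*x) = 5 - ½*1 = 5 - ½ = 9/2)
M(y) = -7*y²
(15322 + u(65))*(M(29*5) + 7773) = (15322 + 9/2)*(-7*(29*5)² + 7773) = 30653*(-7*145² + 7773)/2 = 30653*(-7*21025 + 7773)/2 = 30653*(-147175 + 7773)/2 = (30653/2)*(-139402) = -2136544753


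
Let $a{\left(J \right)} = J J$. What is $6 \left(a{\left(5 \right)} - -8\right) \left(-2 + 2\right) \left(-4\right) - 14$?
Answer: $-14$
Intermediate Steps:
$a{\left(J \right)} = J^{2}$
$6 \left(a{\left(5 \right)} - -8\right) \left(-2 + 2\right) \left(-4\right) - 14 = 6 \left(5^{2} - -8\right) \left(-2 + 2\right) \left(-4\right) - 14 = 6 \left(25 + 8\right) 0 \left(-4\right) - 14 = 6 \cdot 33 \cdot 0 - 14 = 198 \cdot 0 - 14 = 0 - 14 = -14$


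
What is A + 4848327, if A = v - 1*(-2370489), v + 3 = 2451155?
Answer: 9669968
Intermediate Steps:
v = 2451152 (v = -3 + 2451155 = 2451152)
A = 4821641 (A = 2451152 - 1*(-2370489) = 2451152 + 2370489 = 4821641)
A + 4848327 = 4821641 + 4848327 = 9669968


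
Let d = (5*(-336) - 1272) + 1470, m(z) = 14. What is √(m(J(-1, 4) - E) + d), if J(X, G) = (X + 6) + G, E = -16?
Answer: 2*I*√367 ≈ 38.315*I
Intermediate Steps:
J(X, G) = 6 + G + X (J(X, G) = (6 + X) + G = 6 + G + X)
d = -1482 (d = (-1680 - 1272) + 1470 = -2952 + 1470 = -1482)
√(m(J(-1, 4) - E) + d) = √(14 - 1482) = √(-1468) = 2*I*√367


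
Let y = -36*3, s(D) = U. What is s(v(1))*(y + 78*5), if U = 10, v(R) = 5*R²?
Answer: 2820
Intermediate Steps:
s(D) = 10
y = -108
s(v(1))*(y + 78*5) = 10*(-108 + 78*5) = 10*(-108 + 390) = 10*282 = 2820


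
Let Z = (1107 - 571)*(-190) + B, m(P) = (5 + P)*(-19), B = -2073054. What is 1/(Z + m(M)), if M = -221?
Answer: -1/2170790 ≈ -4.6066e-7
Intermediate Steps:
m(P) = -95 - 19*P
Z = -2174894 (Z = (1107 - 571)*(-190) - 2073054 = 536*(-190) - 2073054 = -101840 - 2073054 = -2174894)
1/(Z + m(M)) = 1/(-2174894 + (-95 - 19*(-221))) = 1/(-2174894 + (-95 + 4199)) = 1/(-2174894 + 4104) = 1/(-2170790) = -1/2170790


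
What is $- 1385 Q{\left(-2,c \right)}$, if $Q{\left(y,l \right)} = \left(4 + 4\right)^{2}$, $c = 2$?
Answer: $-88640$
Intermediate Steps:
$Q{\left(y,l \right)} = 64$ ($Q{\left(y,l \right)} = 8^{2} = 64$)
$- 1385 Q{\left(-2,c \right)} = \left(-1385\right) 64 = -88640$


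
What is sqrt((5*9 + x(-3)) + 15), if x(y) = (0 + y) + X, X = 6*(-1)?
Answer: sqrt(51) ≈ 7.1414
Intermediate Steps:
X = -6
x(y) = -6 + y (x(y) = (0 + y) - 6 = y - 6 = -6 + y)
sqrt((5*9 + x(-3)) + 15) = sqrt((5*9 + (-6 - 3)) + 15) = sqrt((45 - 9) + 15) = sqrt(36 + 15) = sqrt(51)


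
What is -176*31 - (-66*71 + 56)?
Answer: -826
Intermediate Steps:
-176*31 - (-66*71 + 56) = -5456 - (-4686 + 56) = -5456 - 1*(-4630) = -5456 + 4630 = -826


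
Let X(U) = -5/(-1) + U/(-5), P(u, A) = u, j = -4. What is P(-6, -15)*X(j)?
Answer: -174/5 ≈ -34.800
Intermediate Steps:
X(U) = 5 - U/5 (X(U) = -5*(-1) + U*(-⅕) = 5 - U/5)
P(-6, -15)*X(j) = -6*(5 - ⅕*(-4)) = -6*(5 + ⅘) = -6*29/5 = -174/5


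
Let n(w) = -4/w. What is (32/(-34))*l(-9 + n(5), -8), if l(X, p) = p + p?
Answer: 256/17 ≈ 15.059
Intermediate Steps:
l(X, p) = 2*p
(32/(-34))*l(-9 + n(5), -8) = (32/(-34))*(2*(-8)) = (32*(-1/34))*(-16) = -16/17*(-16) = 256/17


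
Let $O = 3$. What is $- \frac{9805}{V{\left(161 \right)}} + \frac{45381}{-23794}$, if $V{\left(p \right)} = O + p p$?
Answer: $- \frac{704878607}{308417828} \approx -2.2855$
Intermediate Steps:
$V{\left(p \right)} = 3 + p^{2}$ ($V{\left(p \right)} = 3 + p p = 3 + p^{2}$)
$- \frac{9805}{V{\left(161 \right)}} + \frac{45381}{-23794} = - \frac{9805}{3 + 161^{2}} + \frac{45381}{-23794} = - \frac{9805}{3 + 25921} + 45381 \left(- \frac{1}{23794}\right) = - \frac{9805}{25924} - \frac{45381}{23794} = - \frac{704878607}{308417828}$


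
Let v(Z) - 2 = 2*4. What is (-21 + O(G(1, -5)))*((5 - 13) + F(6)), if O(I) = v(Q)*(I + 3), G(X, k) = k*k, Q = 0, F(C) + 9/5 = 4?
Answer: -7511/5 ≈ -1502.2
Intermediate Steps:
F(C) = 11/5 (F(C) = -9/5 + 4 = 11/5)
G(X, k) = k**2
v(Z) = 10 (v(Z) = 2 + 2*4 = 2 + 8 = 10)
O(I) = 30 + 10*I (O(I) = 10*(I + 3) = 10*(3 + I) = 30 + 10*I)
(-21 + O(G(1, -5)))*((5 - 13) + F(6)) = (-21 + (30 + 10*(-5)**2))*((5 - 13) + 11/5) = (-21 + (30 + 10*25))*(-8 + 11/5) = (-21 + (30 + 250))*(-29/5) = (-21 + 280)*(-29/5) = 259*(-29/5) = -7511/5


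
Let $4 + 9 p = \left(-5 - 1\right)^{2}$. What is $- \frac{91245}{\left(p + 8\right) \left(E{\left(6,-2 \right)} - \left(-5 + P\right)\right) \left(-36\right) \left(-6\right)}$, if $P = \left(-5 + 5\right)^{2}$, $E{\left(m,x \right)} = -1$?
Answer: $- \frac{30415}{3328} \approx -9.1391$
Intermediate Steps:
$p = \frac{32}{9}$ ($p = - \frac{4}{9} + \frac{\left(-5 - 1\right)^{2}}{9} = - \frac{4}{9} + \frac{\left(-6\right)^{2}}{9} = - \frac{4}{9} + \frac{1}{9} \cdot 36 = - \frac{4}{9} + 4 = \frac{32}{9} \approx 3.5556$)
$P = 0$ ($P = 0^{2} = 0$)
$- \frac{91245}{\left(p + 8\right) \left(E{\left(6,-2 \right)} - \left(-5 + P\right)\right) \left(-36\right) \left(-6\right)} = - \frac{91245}{\left(\frac{32}{9} + 8\right) \left(-1 + \left(5 - 0\right)\right) \left(-36\right) \left(-6\right)} = - \frac{91245}{\frac{104 \left(-1 + \left(5 + 0\right)\right)}{9} \left(-36\right) \left(-6\right)} = - \frac{91245}{\frac{104 \left(-1 + 5\right)}{9} \left(-36\right) \left(-6\right)} = - \frac{91245}{\frac{104}{9} \cdot 4 \left(-36\right) \left(-6\right)} = - \frac{91245}{\frac{416}{9} \left(-36\right) \left(-6\right)} = - \frac{91245}{\left(-1664\right) \left(-6\right)} = - \frac{91245}{9984} = \left(-91245\right) \frac{1}{9984} = - \frac{30415}{3328}$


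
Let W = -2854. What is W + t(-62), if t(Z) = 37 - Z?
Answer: -2755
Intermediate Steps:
W + t(-62) = -2854 + (37 - 1*(-62)) = -2854 + (37 + 62) = -2854 + 99 = -2755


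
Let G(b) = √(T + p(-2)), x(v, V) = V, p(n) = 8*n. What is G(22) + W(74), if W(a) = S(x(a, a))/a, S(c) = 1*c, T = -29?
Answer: 1 + 3*I*√5 ≈ 1.0 + 6.7082*I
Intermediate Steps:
S(c) = c
W(a) = 1 (W(a) = a/a = 1)
G(b) = 3*I*√5 (G(b) = √(-29 + 8*(-2)) = √(-29 - 16) = √(-45) = 3*I*√5)
G(22) + W(74) = 3*I*√5 + 1 = 1 + 3*I*√5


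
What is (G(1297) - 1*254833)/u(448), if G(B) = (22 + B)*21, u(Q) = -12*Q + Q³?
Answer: -113567/44955008 ≈ -0.0025262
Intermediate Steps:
u(Q) = Q³ - 12*Q
G(B) = 462 + 21*B
(G(1297) - 1*254833)/u(448) = ((462 + 21*1297) - 1*254833)/((448*(-12 + 448²))) = ((462 + 27237) - 254833)/((448*(-12 + 200704))) = (27699 - 254833)/((448*200692)) = -227134/89910016 = -227134*1/89910016 = -113567/44955008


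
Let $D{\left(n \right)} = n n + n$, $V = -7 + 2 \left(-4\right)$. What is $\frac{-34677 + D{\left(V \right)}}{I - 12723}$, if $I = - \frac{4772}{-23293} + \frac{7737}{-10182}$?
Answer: $\frac{908279462138}{335292996015} \approx 2.7089$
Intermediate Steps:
$V = -15$ ($V = -7 - 8 = -15$)
$I = - \frac{43876479}{79056442}$ ($I = \left(-4772\right) \left(- \frac{1}{23293}\right) + 7737 \left(- \frac{1}{10182}\right) = \frac{4772}{23293} - \frac{2579}{3394} = - \frac{43876479}{79056442} \approx -0.555$)
$D{\left(n \right)} = n + n^{2}$ ($D{\left(n \right)} = n^{2} + n = n + n^{2}$)
$\frac{-34677 + D{\left(V \right)}}{I - 12723} = \frac{-34677 - 15 \left(1 - 15\right)}{- \frac{43876479}{79056442} - 12723} = \frac{-34677 - -210}{- \frac{1005878988045}{79056442}} = \left(-34677 + 210\right) \left(- \frac{79056442}{1005878988045}\right) = \left(-34467\right) \left(- \frac{79056442}{1005878988045}\right) = \frac{908279462138}{335292996015}$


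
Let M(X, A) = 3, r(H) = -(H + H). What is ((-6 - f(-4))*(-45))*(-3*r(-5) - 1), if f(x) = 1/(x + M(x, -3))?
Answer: -6975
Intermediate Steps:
r(H) = -2*H
f(x) = 1/(3 + x) (f(x) = 1/(x + 3) = 1/(3 + x))
((-6 - f(-4))*(-45))*(-3*r(-5) - 1) = ((-6 - 1/(3 - 4))*(-45))*(-(-6)*(-5) - 1) = ((-6 - 1/(-1))*(-45))*(-3*10 - 1) = ((-6 - 1*(-1))*(-45))*(-30 - 1) = ((-6 + 1)*(-45))*(-31) = -5*(-45)*(-31) = 225*(-31) = -6975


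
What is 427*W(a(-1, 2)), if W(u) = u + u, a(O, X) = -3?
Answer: -2562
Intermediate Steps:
W(u) = 2*u
427*W(a(-1, 2)) = 427*(2*(-3)) = 427*(-6) = -2562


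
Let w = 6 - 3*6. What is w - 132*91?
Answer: -12024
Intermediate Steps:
w = -12 (w = 6 - 18 = -12)
w - 132*91 = -12 - 132*91 = -12 - 12012 = -12024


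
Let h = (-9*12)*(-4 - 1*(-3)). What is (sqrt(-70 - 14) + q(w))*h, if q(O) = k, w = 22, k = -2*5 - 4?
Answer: -1512 + 216*I*sqrt(21) ≈ -1512.0 + 989.84*I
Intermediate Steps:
k = -14 (k = -10 - 4 = -14)
q(O) = -14
h = 108 (h = -108*(-4 + 3) = -108*(-1) = 108)
(sqrt(-70 - 14) + q(w))*h = (sqrt(-70 - 14) - 14)*108 = (sqrt(-84) - 14)*108 = (2*I*sqrt(21) - 14)*108 = (-14 + 2*I*sqrt(21))*108 = -1512 + 216*I*sqrt(21)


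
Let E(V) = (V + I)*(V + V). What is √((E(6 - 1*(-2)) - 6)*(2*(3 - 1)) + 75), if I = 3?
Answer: √755 ≈ 27.477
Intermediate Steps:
E(V) = 2*V*(3 + V) (E(V) = (V + 3)*(V + V) = (3 + V)*(2*V) = 2*V*(3 + V))
√((E(6 - 1*(-2)) - 6)*(2*(3 - 1)) + 75) = √((2*(6 - 1*(-2))*(3 + (6 - 1*(-2))) - 6)*(2*(3 - 1)) + 75) = √((2*(6 + 2)*(3 + (6 + 2)) - 6)*(2*2) + 75) = √((2*8*(3 + 8) - 6)*4 + 75) = √((2*8*11 - 6)*4 + 75) = √((176 - 6)*4 + 75) = √(170*4 + 75) = √(680 + 75) = √755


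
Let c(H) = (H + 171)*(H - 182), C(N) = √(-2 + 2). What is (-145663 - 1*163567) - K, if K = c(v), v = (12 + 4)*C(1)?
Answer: -278108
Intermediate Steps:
C(N) = 0 (C(N) = √0 = 0)
v = 0 (v = (12 + 4)*0 = 16*0 = 0)
c(H) = (-182 + H)*(171 + H) (c(H) = (171 + H)*(-182 + H) = (-182 + H)*(171 + H))
K = -31122 (K = -31122 + 0² - 11*0 = -31122 + 0 + 0 = -31122)
(-145663 - 1*163567) - K = (-145663 - 1*163567) - 1*(-31122) = (-145663 - 163567) + 31122 = -309230 + 31122 = -278108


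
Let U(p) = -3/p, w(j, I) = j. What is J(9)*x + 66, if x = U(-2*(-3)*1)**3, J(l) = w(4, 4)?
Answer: 131/2 ≈ 65.500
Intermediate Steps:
J(l) = 4
x = -1/8 (x = (-3/(-2*(-3)*1))**3 = (-3/(6*1))**3 = (-3/6)**3 = (-3*1/6)**3 = (-1/2)**3 = -1/8 ≈ -0.12500)
J(9)*x + 66 = 4*(-1/8) + 66 = -1/2 + 66 = 131/2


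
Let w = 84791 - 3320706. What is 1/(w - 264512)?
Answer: -1/3500427 ≈ -2.8568e-7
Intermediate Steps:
w = -3235915
1/(w - 264512) = 1/(-3235915 - 264512) = 1/(-3500427) = -1/3500427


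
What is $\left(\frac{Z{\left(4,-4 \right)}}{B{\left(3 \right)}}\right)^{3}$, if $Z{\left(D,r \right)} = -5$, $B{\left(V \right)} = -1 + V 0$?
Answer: $125$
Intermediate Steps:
$B{\left(V \right)} = -1$ ($B{\left(V \right)} = -1 + 0 = -1$)
$\left(\frac{Z{\left(4,-4 \right)}}{B{\left(3 \right)}}\right)^{3} = \left(- \frac{5}{-1}\right)^{3} = \left(\left(-5\right) \left(-1\right)\right)^{3} = 5^{3} = 125$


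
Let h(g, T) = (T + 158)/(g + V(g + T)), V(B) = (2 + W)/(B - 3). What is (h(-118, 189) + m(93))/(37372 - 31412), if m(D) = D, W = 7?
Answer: 721799/47769400 ≈ 0.015110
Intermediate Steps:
V(B) = 9/(-3 + B) (V(B) = (2 + 7)/(B - 3) = 9/(-3 + B))
h(g, T) = (158 + T)/(g + 9/(-3 + T + g)) (h(g, T) = (T + 158)/(g + 9/(-3 + (g + T))) = (158 + T)/(g + 9/(-3 + (T + g))) = (158 + T)/(g + 9/(-3 + T + g)))
(h(-118, 189) + m(93))/(37372 - 31412) = ((158 + 189)*(-3 + 189 - 118)/(9 - 118*(-3 + 189 - 118)) + 93)/(37372 - 31412) = (347*68/(9 - 118*68) + 93)/5960 = (347*68/(9 - 8024) + 93)*(1/5960) = (347*68/(-8015) + 93)*(1/5960) = (-1/8015*347*68 + 93)*(1/5960) = (-23596/8015 + 93)*(1/5960) = (721799/8015)*(1/5960) = 721799/47769400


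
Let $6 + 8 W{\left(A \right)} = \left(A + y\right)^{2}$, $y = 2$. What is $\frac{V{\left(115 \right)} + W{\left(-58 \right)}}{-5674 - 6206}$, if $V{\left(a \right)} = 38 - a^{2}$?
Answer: $\frac{517}{480} \approx 1.0771$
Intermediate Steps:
$W{\left(A \right)} = - \frac{3}{4} + \frac{\left(2 + A\right)^{2}}{8}$ ($W{\left(A \right)} = - \frac{3}{4} + \frac{\left(A + 2\right)^{2}}{8} = - \frac{3}{4} + \frac{\left(2 + A\right)^{2}}{8}$)
$\frac{V{\left(115 \right)} + W{\left(-58 \right)}}{-5674 - 6206} = \frac{\left(38 - 115^{2}\right) - \left(\frac{3}{4} - \frac{\left(2 - 58\right)^{2}}{8}\right)}{-5674 - 6206} = \frac{\left(38 - 13225\right) - \left(\frac{3}{4} - \frac{\left(-56\right)^{2}}{8}\right)}{-11880} = \left(\left(38 - 13225\right) + \left(- \frac{3}{4} + \frac{1}{8} \cdot 3136\right)\right) \left(- \frac{1}{11880}\right) = \left(-13187 + \left(- \frac{3}{4} + 392\right)\right) \left(- \frac{1}{11880}\right) = \left(-13187 + \frac{1565}{4}\right) \left(- \frac{1}{11880}\right) = \left(- \frac{51183}{4}\right) \left(- \frac{1}{11880}\right) = \frac{517}{480}$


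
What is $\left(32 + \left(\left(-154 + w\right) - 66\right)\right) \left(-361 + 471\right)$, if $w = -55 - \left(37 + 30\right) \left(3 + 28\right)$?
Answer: $-255200$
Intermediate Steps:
$w = -2132$ ($w = -55 - 67 \cdot 31 = -55 - 2077 = -2132$)
$\left(32 + \left(\left(-154 + w\right) - 66\right)\right) \left(-361 + 471\right) = \left(32 - 2352\right) \left(-361 + 471\right) = \left(32 - 2352\right) 110 = \left(-2320\right) 110 = -255200$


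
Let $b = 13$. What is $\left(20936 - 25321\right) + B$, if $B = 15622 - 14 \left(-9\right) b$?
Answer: $12875$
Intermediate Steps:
$B = 17260$ ($B = 15622 - 14 \left(-9\right) 13 = 15622 - \left(-126\right) 13 = 15622 - -1638 = 15622 + 1638 = 17260$)
$\left(20936 - 25321\right) + B = \left(20936 - 25321\right) + 17260 = -4385 + 17260 = 12875$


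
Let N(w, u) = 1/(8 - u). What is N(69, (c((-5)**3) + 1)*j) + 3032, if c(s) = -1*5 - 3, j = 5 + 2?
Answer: 172825/57 ≈ 3032.0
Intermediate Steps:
j = 7
c(s) = -8 (c(s) = -5 - 3 = -8)
N(69, (c((-5)**3) + 1)*j) + 3032 = -1/(-8 + (-8 + 1)*7) + 3032 = -1/(-8 - 7*7) + 3032 = -1/(-8 - 49) + 3032 = -1/(-57) + 3032 = -1*(-1/57) + 3032 = 1/57 + 3032 = 172825/57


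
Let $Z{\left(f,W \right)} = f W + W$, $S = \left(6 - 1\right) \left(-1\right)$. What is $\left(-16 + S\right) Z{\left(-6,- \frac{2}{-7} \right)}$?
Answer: $30$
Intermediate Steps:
$S = -5$ ($S = 5 \left(-1\right) = -5$)
$Z{\left(f,W \right)} = W + W f$ ($Z{\left(f,W \right)} = W f + W = W + W f$)
$\left(-16 + S\right) Z{\left(-6,- \frac{2}{-7} \right)} = \left(-16 - 5\right) - \frac{2}{-7} \left(1 - 6\right) = - 21 \left(-2\right) \left(- \frac{1}{7}\right) \left(-5\right) = - 21 \cdot \frac{2}{7} \left(-5\right) = \left(-21\right) \left(- \frac{10}{7}\right) = 30$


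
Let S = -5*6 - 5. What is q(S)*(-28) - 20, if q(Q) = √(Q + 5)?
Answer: -20 - 28*I*√30 ≈ -20.0 - 153.36*I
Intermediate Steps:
S = -35 (S = -30 - 5 = -35)
q(Q) = √(5 + Q)
q(S)*(-28) - 20 = √(5 - 35)*(-28) - 20 = √(-30)*(-28) - 20 = (I*√30)*(-28) - 20 = -28*I*√30 - 20 = -20 - 28*I*√30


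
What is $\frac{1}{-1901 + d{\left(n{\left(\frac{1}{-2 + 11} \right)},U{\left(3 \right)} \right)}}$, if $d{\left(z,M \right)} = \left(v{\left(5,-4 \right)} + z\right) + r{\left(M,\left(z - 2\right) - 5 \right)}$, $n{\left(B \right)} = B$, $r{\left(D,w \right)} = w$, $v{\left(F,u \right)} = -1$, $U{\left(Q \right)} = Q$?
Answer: $- \frac{9}{17179} \approx -0.0005239$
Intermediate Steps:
$d{\left(z,M \right)} = -8 + 2 z$ ($d{\left(z,M \right)} = \left(-1 + z\right) + \left(\left(z - 2\right) - 5\right) = \left(-1 + z\right) + \left(\left(-2 + z\right) - 5\right) = \left(-1 + z\right) + \left(-7 + z\right) = -8 + 2 z$)
$\frac{1}{-1901 + d{\left(n{\left(\frac{1}{-2 + 11} \right)},U{\left(3 \right)} \right)}} = \frac{1}{-1901 - \left(8 - \frac{2}{-2 + 11}\right)} = \frac{1}{-1901 - \left(8 - \frac{2}{9}\right)} = \frac{1}{-1901 + \left(-8 + 2 \cdot \frac{1}{9}\right)} = \frac{1}{-1901 + \left(-8 + \frac{2}{9}\right)} = \frac{1}{-1901 - \frac{70}{9}} = \frac{1}{- \frac{17179}{9}} = - \frac{9}{17179}$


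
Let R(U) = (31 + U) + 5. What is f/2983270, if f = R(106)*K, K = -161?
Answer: -11431/1491635 ≈ -0.0076634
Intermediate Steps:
R(U) = 36 + U
f = -22862 (f = (36 + 106)*(-161) = 142*(-161) = -22862)
f/2983270 = -22862/2983270 = -22862*1/2983270 = -11431/1491635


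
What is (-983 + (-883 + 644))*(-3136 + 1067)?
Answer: 2528318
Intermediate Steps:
(-983 + (-883 + 644))*(-3136 + 1067) = (-983 - 239)*(-2069) = -1222*(-2069) = 2528318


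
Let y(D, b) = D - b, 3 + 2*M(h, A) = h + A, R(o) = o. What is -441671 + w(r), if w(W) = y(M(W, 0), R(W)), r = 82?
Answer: -883427/2 ≈ -4.4171e+5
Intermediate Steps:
M(h, A) = -3/2 + A/2 + h/2 (M(h, A) = -3/2 + (h + A)/2 = -3/2 + (A + h)/2 = -3/2 + (A/2 + h/2) = -3/2 + A/2 + h/2)
w(W) = -3/2 - W/2 (w(W) = (-3/2 + (1/2)*0 + W/2) - W = (-3/2 + 0 + W/2) - W = (-3/2 + W/2) - W = -3/2 - W/2)
-441671 + w(r) = -441671 + (-3/2 - 1/2*82) = -441671 + (-3/2 - 41) = -441671 - 85/2 = -883427/2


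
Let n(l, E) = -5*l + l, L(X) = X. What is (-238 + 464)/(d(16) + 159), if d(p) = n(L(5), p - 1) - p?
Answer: 226/123 ≈ 1.8374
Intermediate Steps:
n(l, E) = -4*l
d(p) = -20 - p (d(p) = -4*5 - p = -20 - p)
(-238 + 464)/(d(16) + 159) = (-238 + 464)/((-20 - 1*16) + 159) = 226/((-20 - 16) + 159) = 226/(-36 + 159) = 226/123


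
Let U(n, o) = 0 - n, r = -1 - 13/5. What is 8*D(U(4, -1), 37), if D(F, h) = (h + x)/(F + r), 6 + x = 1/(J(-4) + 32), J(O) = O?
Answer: -4345/133 ≈ -32.669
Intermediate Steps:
r = -18/5 (r = -1 - 13/5 = -18/5 ≈ -3.6000)
x = -167/28 (x = -6 + 1/(-4 + 32) = -6 + 1/28 = -167/28 ≈ -5.9643)
U(n, o) = -n
D(F, h) = (-167/28 + h)/(-18/5 + F) (D(F, h) = (h - 167/28)/(F - 18/5) = (-167/28 + h)/(-18/5 + F))
8*D(U(4, -1), 37) = 8*(5*(-167 + 28*37)/(28*(-18 + 5*(-1*4)))) = 8*(5*(-167 + 1036)/(28*(-18 + 5*(-4)))) = 8*((5/28)*869/(-18 - 20)) = 8*((5/28)*869/(-38)) = 8*((5/28)*(-1/38)*869) = 8*(-4345/1064) = -4345/133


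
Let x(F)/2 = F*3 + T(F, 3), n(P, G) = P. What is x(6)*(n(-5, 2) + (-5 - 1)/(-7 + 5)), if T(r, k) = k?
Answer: -84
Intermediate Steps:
x(F) = 6 + 6*F (x(F) = 2*(F*3 + 3) = 2*(3*F + 3) = 2*(3 + 3*F) = 6 + 6*F)
x(6)*(n(-5, 2) + (-5 - 1)/(-7 + 5)) = (6 + 6*6)*(-5 + (-5 - 1)/(-7 + 5)) = (6 + 36)*(-5 - 6/(-2)) = 42*(-5 - 6*(-1/2)) = 42*(-5 + 3) = 42*(-2) = -84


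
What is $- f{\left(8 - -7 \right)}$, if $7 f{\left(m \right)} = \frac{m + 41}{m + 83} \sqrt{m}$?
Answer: $- \frac{4 \sqrt{15}}{49} \approx -0.31616$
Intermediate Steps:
$f{\left(m \right)} = \frac{\sqrt{m} \left(41 + m\right)}{7 \left(83 + m\right)}$ ($f{\left(m \right)} = \frac{\frac{m + 41}{m + 83} \sqrt{m}}{7} = \frac{\frac{41 + m}{83 + m} \sqrt{m}}{7} = \frac{\sqrt{m} \frac{1}{83 + m} \left(41 + m\right)}{7} = \frac{\sqrt{m} \left(41 + m\right)}{7 \left(83 + m\right)}$)
$- f{\left(8 - -7 \right)} = - \frac{\sqrt{8 - -7} \left(41 + \left(8 - -7\right)\right)}{7 \left(83 + \left(8 - -7\right)\right)} = - \frac{\sqrt{8 + 7} \left(41 + \left(8 + 7\right)\right)}{7 \left(83 + \left(8 + 7\right)\right)} = - \frac{\sqrt{15} \left(41 + 15\right)}{7 \left(83 + 15\right)} = - \frac{\sqrt{15} \cdot 56}{7 \cdot 98} = - \frac{4 \sqrt{15}}{49}$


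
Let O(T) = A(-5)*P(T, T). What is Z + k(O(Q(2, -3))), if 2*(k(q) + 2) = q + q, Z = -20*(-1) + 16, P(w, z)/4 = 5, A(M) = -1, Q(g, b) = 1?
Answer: 14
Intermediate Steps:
P(w, z) = 20 (P(w, z) = 4*5 = 20)
O(T) = -20 (O(T) = -1*20 = -20)
Z = 36 (Z = 20 + 16 = 36)
k(q) = -2 + q (k(q) = -2 + (q + q)/2 = -2 + (2*q)/2 = -2 + q)
Z + k(O(Q(2, -3))) = 36 + (-2 - 20) = 36 - 22 = 14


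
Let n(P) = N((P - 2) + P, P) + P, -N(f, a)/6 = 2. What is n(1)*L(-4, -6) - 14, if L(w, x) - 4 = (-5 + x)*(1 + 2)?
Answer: 305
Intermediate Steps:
L(w, x) = -11 + 3*x (L(w, x) = 4 + (-5 + x)*(1 + 2) = 4 + (-5 + x)*3 = 4 + (-15 + 3*x) = -11 + 3*x)
N(f, a) = -12 (N(f, a) = -6*2 = -12)
n(P) = -12 + P
n(1)*L(-4, -6) - 14 = (-12 + 1)*(-11 + 3*(-6)) - 14 = -11*(-11 - 18) - 14 = -11*(-29) - 14 = 319 - 14 = 305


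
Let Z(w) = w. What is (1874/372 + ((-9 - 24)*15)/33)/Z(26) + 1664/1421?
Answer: 5413991/6871956 ≈ 0.78784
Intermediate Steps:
(1874/372 + ((-9 - 24)*15)/33)/Z(26) + 1664/1421 = (1874/372 + ((-9 - 24)*15)/33)/26 + 1664/1421 = (1874*(1/372) - 33*15*(1/33))*(1/26) + 1664*(1/1421) = (937/186 - 495*1/33)*(1/26) + 1664/1421 = (937/186 - 15)*(1/26) + 1664/1421 = -1853/186*1/26 + 1664/1421 = -1853/4836 + 1664/1421 = 5413991/6871956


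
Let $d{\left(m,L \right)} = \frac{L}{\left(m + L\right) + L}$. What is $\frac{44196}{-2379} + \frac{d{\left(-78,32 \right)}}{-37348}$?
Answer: $- \frac{962865616}{51829687} \approx -18.577$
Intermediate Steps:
$d{\left(m,L \right)} = \frac{L}{m + 2 L}$ ($d{\left(m,L \right)} = \frac{L}{\left(L + m\right) + L} = \frac{L}{m + 2 L}$)
$\frac{44196}{-2379} + \frac{d{\left(-78,32 \right)}}{-37348} = \frac{44196}{-2379} + \frac{32 \frac{1}{-78 + 2 \cdot 32}}{-37348} = 44196 \left(- \frac{1}{2379}\right) + \frac{32}{-78 + 64} \left(- \frac{1}{37348}\right) = - \frac{14732}{793} + \frac{32}{-14} \left(- \frac{1}{37348}\right) = - \frac{14732}{793} + 32 \left(- \frac{1}{14}\right) \left(- \frac{1}{37348}\right) = - \frac{14732}{793} - - \frac{4}{65359} = - \frac{14732}{793} + \frac{4}{65359} = - \frac{962865616}{51829687}$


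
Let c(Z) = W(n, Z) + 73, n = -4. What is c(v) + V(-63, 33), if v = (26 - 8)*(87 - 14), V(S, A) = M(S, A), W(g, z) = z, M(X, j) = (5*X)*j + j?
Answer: -8975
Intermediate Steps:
M(X, j) = j + 5*X*j (M(X, j) = 5*X*j + j = j + 5*X*j)
V(S, A) = A*(1 + 5*S)
v = 1314 (v = 18*73 = 1314)
c(Z) = 73 + Z (c(Z) = Z + 73 = 73 + Z)
c(v) + V(-63, 33) = (73 + 1314) + 33*(1 + 5*(-63)) = 1387 + 33*(1 - 315) = 1387 + 33*(-314) = 1387 - 10362 = -8975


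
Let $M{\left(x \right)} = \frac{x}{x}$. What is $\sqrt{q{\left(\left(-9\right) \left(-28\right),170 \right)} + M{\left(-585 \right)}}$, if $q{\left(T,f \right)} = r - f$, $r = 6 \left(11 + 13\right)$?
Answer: $5 i \approx 5.0 i$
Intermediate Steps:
$r = 144$ ($r = 6 \cdot 24 = 144$)
$q{\left(T,f \right)} = 144 - f$
$M{\left(x \right)} = 1$
$\sqrt{q{\left(\left(-9\right) \left(-28\right),170 \right)} + M{\left(-585 \right)}} = \sqrt{\left(144 - 170\right) + 1} = \sqrt{-26 + 1} = \sqrt{-25} = 5 i$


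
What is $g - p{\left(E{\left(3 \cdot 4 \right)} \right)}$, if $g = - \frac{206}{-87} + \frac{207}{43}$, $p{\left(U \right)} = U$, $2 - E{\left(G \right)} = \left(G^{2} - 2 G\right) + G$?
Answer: $\frac{513197}{3741} \approx 137.18$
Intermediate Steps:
$E{\left(G \right)} = 2 + G - G^{2}$ ($E{\left(G \right)} = 2 - \left(\left(G^{2} - 2 G\right) + G\right) = 2 - \left(G^{2} - G\right) = 2 + G - G^{2}$)
$g = \frac{26867}{3741}$ ($g = \left(-206\right) \left(- \frac{1}{87}\right) + 207 \cdot \frac{1}{43} = \frac{206}{87} + \frac{207}{43} = \frac{26867}{3741} \approx 7.1818$)
$g - p{\left(E{\left(3 \cdot 4 \right)} \right)} = \frac{26867}{3741} - \left(2 + 3 \cdot 4 - \left(3 \cdot 4\right)^{2}\right) = \frac{26867}{3741} - \left(2 + 12 - 12^{2}\right) = \frac{26867}{3741} - \left(2 + 12 - 144\right) = \frac{26867}{3741} - -130 = \frac{26867}{3741} + 130 = \frac{513197}{3741}$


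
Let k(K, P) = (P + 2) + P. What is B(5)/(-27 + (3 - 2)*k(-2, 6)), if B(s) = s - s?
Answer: 0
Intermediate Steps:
k(K, P) = 2 + 2*P (k(K, P) = (2 + P) + P = 2 + 2*P)
B(s) = 0
B(5)/(-27 + (3 - 2)*k(-2, 6)) = 0/(-27 + (3 - 2)*(2 + 2*6)) = 0/(-27 + 1*(2 + 12)) = 0/(-27 + 1*14) = 0/(-27 + 14) = 0/(-13) = -1/13*0 = 0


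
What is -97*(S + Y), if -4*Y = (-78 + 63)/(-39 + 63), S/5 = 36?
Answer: -559205/32 ≈ -17475.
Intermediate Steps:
S = 180 (S = 5*36 = 180)
Y = 5/32 (Y = -(-78 + 63)/(4*(-39 + 63)) = -(-15)/(4*24) = -¼*(-5/8) = 5/32 ≈ 0.15625)
-97*(S + Y) = -97*(180 + 5/32) = -97*5765/32 = -559205/32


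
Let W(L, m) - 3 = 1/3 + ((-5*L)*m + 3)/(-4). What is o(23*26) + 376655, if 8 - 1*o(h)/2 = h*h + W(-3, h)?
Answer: -2004343/6 ≈ -3.3406e+5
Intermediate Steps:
W(L, m) = 31/12 + 5*L*m/4 (W(L, m) = 3 + (1/3 + ((-5*L)*m + 3)/(-4)) = 3 + (1*(1/3) + (-5*L*m + 3)*(-1/4)) = 3 + (1/3 + (3 - 5*L*m)*(-1/4)) = 3 + (1/3 + (-3/4 + 5*L*m/4)) = 3 + (-5/12 + 5*L*m/4) = 31/12 + 5*L*m/4)
o(h) = 65/6 - 2*h**2 + 15*h/2 (o(h) = 16 - 2*(h*h + (31/12 + (5/4)*(-3)*h)) = 16 - 2*(h**2 + (31/12 - 15*h/4)) = 16 - 2*(31/12 + h**2 - 15*h/4) = 16 + (-31/6 - 2*h**2 + 15*h/2) = 65/6 - 2*h**2 + 15*h/2)
o(23*26) + 376655 = (65/6 - 2*(23*26)**2 + 15*(23*26)/2) + 376655 = (65/6 - 2*598**2 + (15/2)*598) + 376655 = (65/6 - 2*357604 + 4485) + 376655 = (65/6 - 715208 + 4485) + 376655 = -4264273/6 + 376655 = -2004343/6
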